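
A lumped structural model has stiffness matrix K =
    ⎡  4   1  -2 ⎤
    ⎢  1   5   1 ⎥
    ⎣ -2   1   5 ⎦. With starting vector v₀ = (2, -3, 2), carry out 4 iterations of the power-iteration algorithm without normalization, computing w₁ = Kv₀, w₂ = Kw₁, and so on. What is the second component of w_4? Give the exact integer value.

w1 = Kv₀ = (4·2 + 1·(-3) + (-2)·2; 1·2 + 5·(-3) + 1·2; (-2)·2 + 1·(-3) + 5·2) = (1, -11, 3)
w2 = Kw1 = (4·1 + 1·(-11) + (-2)·3; 1·1 + 5·(-11) + 1·3; (-2)·1 + 1·(-11) + 5·3) = (-13, -51, 2)
w3 = Kw2 = (-107, -266, -15)
w4 = Kw3 = (-664, -1452, -127)
The requested component of w4 is -1452.

-1452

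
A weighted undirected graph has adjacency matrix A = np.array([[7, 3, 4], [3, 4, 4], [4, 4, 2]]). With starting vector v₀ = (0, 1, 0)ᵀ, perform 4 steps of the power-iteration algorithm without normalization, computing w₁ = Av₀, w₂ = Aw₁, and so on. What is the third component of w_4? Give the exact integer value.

5124

w1 = Av₀ = (7·0 + 3·1 + 4·0; 3·0 + 4·1 + 4·0; 4·0 + 4·1 + 2·0) = (3, 4, 4)
w2 = Aw1 = (7·3 + 3·4 + 4·4; 3·3 + 4·4 + 4·4; 4·3 + 4·4 + 2·4) = (49, 41, 36)
w3 = Aw2 = (610, 455, 432)
w4 = Aw3 = (7363, 5378, 5124)
The requested component of w4 is 5124.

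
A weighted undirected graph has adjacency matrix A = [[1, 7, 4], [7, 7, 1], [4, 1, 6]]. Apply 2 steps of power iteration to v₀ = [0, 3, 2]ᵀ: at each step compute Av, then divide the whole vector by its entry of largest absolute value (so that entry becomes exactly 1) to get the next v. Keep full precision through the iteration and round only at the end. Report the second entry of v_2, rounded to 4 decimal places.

1.0000

Av0 = (29.00000, 23.00000, 15.00000); divide by 29.00000 → v1 = (1.00000, 0.79310, 0.51724)
Av1 = (8.62069, 13.06897, 7.89655); divide by 13.06897 → v2 = (0.65963, 1.00000, 0.60422)
Requested entry of v2: 379/379 = 1.0000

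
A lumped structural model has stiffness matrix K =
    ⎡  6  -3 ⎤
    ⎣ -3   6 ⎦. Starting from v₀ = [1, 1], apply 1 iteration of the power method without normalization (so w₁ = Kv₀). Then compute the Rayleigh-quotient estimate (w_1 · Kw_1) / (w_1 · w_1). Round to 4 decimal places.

w1 = Kv₀ = (6·1 + (-3)·1; (-3)·1 + 6·1) = (3, 3)
Kw1 = (9, 9)
w1·Kw1 = 3·9 + 3·9 = 54; w1·w1 = 3·3 + 3·3 = 18
λ ≈ 54/18 = 3.0000

λ ≈ 3.0000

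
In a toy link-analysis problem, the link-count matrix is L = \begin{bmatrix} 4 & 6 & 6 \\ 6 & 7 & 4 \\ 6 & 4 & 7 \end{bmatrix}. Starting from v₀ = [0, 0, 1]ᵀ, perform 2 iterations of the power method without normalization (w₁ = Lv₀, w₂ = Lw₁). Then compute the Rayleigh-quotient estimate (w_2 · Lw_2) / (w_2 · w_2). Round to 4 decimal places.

w1 = Lv₀ = (4·0 + 6·0 + 6·1; 6·0 + 7·0 + 4·1; 6·0 + 4·0 + 7·1) = (6, 4, 7)
w2 = Lw1 = (4·6 + 6·4 + 6·7; 6·6 + 7·4 + 4·7; 6·6 + 4·4 + 7·7) = (90, 92, 101)
Lw2 = (1518, 1588, 1615)
w2·Lw2 = 90·1518 + 92·1588 + 101·1615 = 445831; w2·w2 = 90·90 + 92·92 + 101·101 = 26765
λ ≈ 445831/26765 = 16.6572

λ ≈ 16.6572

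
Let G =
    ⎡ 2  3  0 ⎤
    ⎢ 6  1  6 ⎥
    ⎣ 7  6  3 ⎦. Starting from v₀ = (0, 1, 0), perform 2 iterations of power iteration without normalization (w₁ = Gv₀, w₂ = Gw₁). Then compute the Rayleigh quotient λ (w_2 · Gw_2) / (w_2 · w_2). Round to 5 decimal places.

w1 = Gv₀ = (3, 1, 6)
w2 = Gw1 = (9, 55, 45)
Gw2 = (183, 379, 528)
w2·Gw2 = 9·183 + 55·379 + 45·528 = 46252; w2·w2 = 9·9 + 55·55 + 45·45 = 5131
λ ≈ 46252/5131 = 9.01423

9.01423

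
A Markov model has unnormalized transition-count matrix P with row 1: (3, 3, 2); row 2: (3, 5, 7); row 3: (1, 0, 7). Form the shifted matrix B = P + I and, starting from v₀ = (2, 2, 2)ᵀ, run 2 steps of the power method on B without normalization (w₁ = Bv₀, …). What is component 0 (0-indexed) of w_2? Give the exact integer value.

B = P + I has rows (4, 3, 2); (3, 6, 7); (1, 0, 8)
w1 = Bv₀ = (18, 32, 18)
w2 = Bw1 = (204, 372, 162)
Requested component of w2: 204

204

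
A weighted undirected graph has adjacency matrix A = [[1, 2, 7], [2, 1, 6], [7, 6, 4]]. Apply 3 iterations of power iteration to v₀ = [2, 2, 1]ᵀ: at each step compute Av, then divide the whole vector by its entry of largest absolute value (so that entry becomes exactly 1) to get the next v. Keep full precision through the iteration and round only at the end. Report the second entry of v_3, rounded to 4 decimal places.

0.5781

Av0 = (13.00000, 12.00000, 30.00000); divide by 30.00000 → v1 = (0.43333, 0.40000, 1.00000)
Av1 = (8.23333, 7.26667, 9.43333); divide by 9.43333 → v2 = (0.87279, 0.77032, 1.00000)
Av2 = (9.41343, 8.51590, 14.73145); divide by 14.73145 → v3 = (0.63900, 0.57808, 1.00000)
Requested entry of v3: 2410/4169 = 0.5781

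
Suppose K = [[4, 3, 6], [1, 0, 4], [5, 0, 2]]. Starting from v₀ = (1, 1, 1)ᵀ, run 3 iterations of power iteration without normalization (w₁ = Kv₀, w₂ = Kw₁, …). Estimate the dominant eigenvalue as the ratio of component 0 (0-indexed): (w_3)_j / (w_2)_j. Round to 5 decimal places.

w1 = Kv₀ = (4·1 + 3·1 + 6·1; 1·1 + 0·1 + 4·1; 5·1 + 0·1 + 2·1) = (13, 5, 7)
w2 = Kw1 = (4·13 + 3·5 + 6·7; 1·13 + 0·5 + 4·7; 5·13 + 0·5 + 2·7) = (109, 41, 79)
w3 = Kw2 = (1033, 425, 703)
Ratio at component: 1033 / 109 = 9.47706

λ ≈ 9.47706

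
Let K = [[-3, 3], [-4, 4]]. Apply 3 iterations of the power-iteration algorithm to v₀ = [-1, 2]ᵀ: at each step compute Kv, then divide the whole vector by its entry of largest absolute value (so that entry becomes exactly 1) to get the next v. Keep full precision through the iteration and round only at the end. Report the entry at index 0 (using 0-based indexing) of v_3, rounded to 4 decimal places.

Kv0 = (9.00000, 12.00000); divide by 12.00000 → v1 = (0.75000, 1.00000)
Kv1 = (0.75000, 1.00000); divide by 1.00000 → v2 = (0.75000, 1.00000)
Kv2 = (0.75000, 1.00000); divide by 1.00000 → v3 = (0.75000, 1.00000)
Requested entry of v3: 9/12 = 0.7500

0.7500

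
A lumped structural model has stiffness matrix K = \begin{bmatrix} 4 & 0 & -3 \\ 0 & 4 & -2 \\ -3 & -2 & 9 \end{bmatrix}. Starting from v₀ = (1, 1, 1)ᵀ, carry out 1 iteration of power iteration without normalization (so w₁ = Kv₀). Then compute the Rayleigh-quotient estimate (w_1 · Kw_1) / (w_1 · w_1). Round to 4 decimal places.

λ ≈ 5.1429

w1 = Kv₀ = (4·1 + 0·1 + (-3)·1; 0·1 + 4·1 + (-2)·1; (-3)·1 + (-2)·1 + 9·1) = (1, 2, 4)
Kw1 = (-8, 0, 29)
w1·Kw1 = 1·(-8) + 2·0 + 4·29 = 108; w1·w1 = 1·1 + 2·2 + 4·4 = 21
λ ≈ 108/21 = 5.1429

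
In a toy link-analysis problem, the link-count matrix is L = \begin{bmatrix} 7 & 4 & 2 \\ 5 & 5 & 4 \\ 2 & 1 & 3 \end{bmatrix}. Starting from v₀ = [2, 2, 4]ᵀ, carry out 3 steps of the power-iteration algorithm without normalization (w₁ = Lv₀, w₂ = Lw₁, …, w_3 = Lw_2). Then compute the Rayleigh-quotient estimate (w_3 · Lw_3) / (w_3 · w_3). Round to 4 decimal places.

λ ≈ 11.5719

w1 = Lv₀ = (7·2 + 4·2 + 2·4; 5·2 + 5·2 + 4·4; 2·2 + 1·2 + 3·4) = (30, 36, 18)
w2 = Lw1 = (7·30 + 4·36 + 2·18; 5·30 + 5·36 + 4·18; 2·30 + 1·36 + 3·18) = (390, 402, 150)
w3 = Lw2 = (4638, 4560, 1632)
Lw3 = (53970, 52518, 18732)
w3·Lw3 = 4638·53970 + 4560·52518 + 1632·18732 = 520365564; w3·w3 = 4638·4638 + 4560·4560 + 1632·1632 = 44968068
λ ≈ 520365564/44968068 = 11.5719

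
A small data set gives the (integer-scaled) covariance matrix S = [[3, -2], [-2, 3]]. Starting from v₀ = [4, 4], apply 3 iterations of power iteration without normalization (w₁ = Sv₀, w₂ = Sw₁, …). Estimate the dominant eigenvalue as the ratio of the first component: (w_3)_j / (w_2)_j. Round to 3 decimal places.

1.000

w1 = Sv₀ = (3·4 + (-2)·4; (-2)·4 + 3·4) = (4, 4)
w2 = Sw1 = (3·4 + (-2)·4; (-2)·4 + 3·4) = (4, 4)
w3 = Sw2 = (4, 4)
Ratio at component: 4 / 4 = 1.000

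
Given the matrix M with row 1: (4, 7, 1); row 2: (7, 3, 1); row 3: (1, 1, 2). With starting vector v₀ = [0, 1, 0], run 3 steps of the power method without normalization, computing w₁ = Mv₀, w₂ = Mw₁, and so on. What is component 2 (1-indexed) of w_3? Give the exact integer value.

539

w1 = Mv₀ = (4·0 + 7·1 + 1·0; 7·0 + 3·1 + 1·0; 1·0 + 1·1 + 2·0) = (7, 3, 1)
w2 = Mw1 = (4·7 + 7·3 + 1·1; 7·7 + 3·3 + 1·1; 1·7 + 1·3 + 2·1) = (50, 59, 12)
w3 = Mw2 = (625, 539, 133)
The requested component of w3 is 539.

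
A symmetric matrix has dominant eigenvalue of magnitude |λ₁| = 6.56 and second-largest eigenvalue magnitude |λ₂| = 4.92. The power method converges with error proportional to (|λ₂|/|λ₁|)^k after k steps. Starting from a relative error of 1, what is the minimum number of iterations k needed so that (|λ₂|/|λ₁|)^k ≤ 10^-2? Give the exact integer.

|λ₂/λ₁| = 4.92/6.56 = 0.75000
Need k ≥ ln(10^-2) / ln(0.75000) = -4.6052 / -0.2877 ≈ 16.008
Smallest integer k satisfying the bound: 17

17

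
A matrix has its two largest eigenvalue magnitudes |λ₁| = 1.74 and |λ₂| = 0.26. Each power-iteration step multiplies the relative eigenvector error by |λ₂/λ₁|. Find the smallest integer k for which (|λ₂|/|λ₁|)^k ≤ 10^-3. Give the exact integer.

|λ₂/λ₁| = 0.26/1.74 = 0.14943
Need k ≥ ln(10^-3) / ln(0.14943) = -6.9078 / -1.9010 ≈ 3.634
Smallest integer k satisfying the bound: 4

4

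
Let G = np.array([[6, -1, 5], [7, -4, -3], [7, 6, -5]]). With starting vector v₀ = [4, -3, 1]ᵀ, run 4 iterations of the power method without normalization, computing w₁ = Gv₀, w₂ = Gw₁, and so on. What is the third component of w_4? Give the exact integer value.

w1 = Gv₀ = (32, 37, 5)
w2 = Gw1 = (180, 61, 421)
w3 = Gw2 = (3124, -247, -479)
w4 = Gw3 = (16596, 24293, 22781)
The requested component of w4 is 22781.

22781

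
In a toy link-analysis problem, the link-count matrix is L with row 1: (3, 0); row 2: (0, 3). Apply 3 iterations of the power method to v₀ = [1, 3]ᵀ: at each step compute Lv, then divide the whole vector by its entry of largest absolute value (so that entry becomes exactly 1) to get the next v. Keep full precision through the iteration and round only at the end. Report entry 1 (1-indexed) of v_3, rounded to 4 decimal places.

Lv0 = (3.00000, 9.00000); divide by 9.00000 → v1 = (0.33333, 1.00000)
Lv1 = (1.00000, 3.00000); divide by 3.00000 → v2 = (0.33333, 1.00000)
Lv2 = (1.00000, 3.00000); divide by 3.00000 → v3 = (0.33333, 1.00000)
Requested entry of v3: 27/81 = 0.3333

0.3333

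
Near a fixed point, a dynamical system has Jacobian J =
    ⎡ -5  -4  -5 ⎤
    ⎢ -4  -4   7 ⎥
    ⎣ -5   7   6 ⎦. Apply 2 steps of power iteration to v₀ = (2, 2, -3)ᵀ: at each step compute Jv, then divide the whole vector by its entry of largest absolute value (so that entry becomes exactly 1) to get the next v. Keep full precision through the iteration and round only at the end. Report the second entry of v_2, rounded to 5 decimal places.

Jv0 = (-3.000000, -37.000000, -14.000000); divide by -37.000000 → v1 = (0.081081, 1.000000, 0.378378)
Jv1 = (-6.297297, -1.675676, 8.864865); divide by 8.864865 → v2 = (-0.710366, -0.189024, 1.000000)
Requested entry of v2: 62/-328 = -0.18902

-0.18902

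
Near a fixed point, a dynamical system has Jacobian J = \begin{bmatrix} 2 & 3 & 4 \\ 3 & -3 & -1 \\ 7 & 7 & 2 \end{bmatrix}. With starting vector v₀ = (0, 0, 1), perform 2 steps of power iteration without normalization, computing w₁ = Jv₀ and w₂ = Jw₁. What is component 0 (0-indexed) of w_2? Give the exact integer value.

w1 = Jv₀ = (4, -1, 2)
w2 = Jw1 = (13, 13, 25)
The requested component of w2 is 13.

13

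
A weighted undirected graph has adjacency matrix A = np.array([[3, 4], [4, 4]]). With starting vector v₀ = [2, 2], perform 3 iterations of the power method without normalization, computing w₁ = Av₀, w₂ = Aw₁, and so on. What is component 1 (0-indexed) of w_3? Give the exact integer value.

904

w1 = Av₀ = (3·2 + 4·2; 4·2 + 4·2) = (14, 16)
w2 = Aw1 = (3·14 + 4·16; 4·14 + 4·16) = (106, 120)
w3 = Aw2 = (798, 904)
The requested component of w3 is 904.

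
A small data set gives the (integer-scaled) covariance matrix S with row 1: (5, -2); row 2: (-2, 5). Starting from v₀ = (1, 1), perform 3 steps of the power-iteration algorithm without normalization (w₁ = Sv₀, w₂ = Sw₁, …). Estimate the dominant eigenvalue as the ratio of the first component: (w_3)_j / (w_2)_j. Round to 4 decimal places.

w1 = Sv₀ = (5·1 + (-2)·1; (-2)·1 + 5·1) = (3, 3)
w2 = Sw1 = (5·3 + (-2)·3; (-2)·3 + 5·3) = (9, 9)
w3 = Sw2 = (27, 27)
Ratio at component: 27 / 9 = 3.0000

λ ≈ 3.0000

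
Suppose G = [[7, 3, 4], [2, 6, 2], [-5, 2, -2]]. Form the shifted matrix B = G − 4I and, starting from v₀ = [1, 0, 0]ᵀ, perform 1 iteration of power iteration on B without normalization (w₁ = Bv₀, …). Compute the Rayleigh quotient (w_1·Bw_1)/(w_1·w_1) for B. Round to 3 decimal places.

μ ≈ -2.895

B = G − 4I has rows (3, 3, 4); (2, 2, 2); (-5, 2, -6)
w1 = Bv₀ = (3, 2, -5)
Bw1 = (-5, 0, 19)
w1·Bw1 = -110; w1·w1 = 38; μ ≈ -110/38 = -2.895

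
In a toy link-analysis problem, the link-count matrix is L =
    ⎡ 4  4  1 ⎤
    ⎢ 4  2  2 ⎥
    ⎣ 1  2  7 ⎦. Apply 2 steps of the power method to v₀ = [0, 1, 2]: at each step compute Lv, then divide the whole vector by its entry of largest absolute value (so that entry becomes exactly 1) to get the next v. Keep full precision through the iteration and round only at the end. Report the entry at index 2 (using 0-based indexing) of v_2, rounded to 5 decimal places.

1.00000

Lv0 = (6.000000, 6.000000, 16.000000); divide by 16.000000 → v1 = (0.375000, 0.375000, 1.000000)
Lv1 = (4.000000, 4.250000, 8.125000); divide by 8.125000 → v2 = (0.492308, 0.523077, 1.000000)
Requested entry of v2: 130/130 = 1.00000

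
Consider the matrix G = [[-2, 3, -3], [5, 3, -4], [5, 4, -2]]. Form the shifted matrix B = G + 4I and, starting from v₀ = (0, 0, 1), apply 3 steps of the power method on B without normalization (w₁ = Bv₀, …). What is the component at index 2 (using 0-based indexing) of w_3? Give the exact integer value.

-378

B = G + 4I has rows (2, 3, -3); (5, 7, -4); (5, 4, 2)
w1 = Bv₀ = (-3, -4, 2)
w2 = Bw1 = (-24, -51, -27)
w3 = Bw2 = (-120, -369, -378)
Requested component of w3: -378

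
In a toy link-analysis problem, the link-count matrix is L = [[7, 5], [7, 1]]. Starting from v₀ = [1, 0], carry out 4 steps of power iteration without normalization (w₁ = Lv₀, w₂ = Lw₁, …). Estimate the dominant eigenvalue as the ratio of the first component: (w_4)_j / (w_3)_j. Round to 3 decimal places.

w1 = Lv₀ = (7·1 + 5·0; 7·1 + 1·0) = (7, 7)
w2 = Lw1 = (7·7 + 5·7; 7·7 + 1·7) = (84, 56)
w3 = Lw2 = (868, 644)
w4 = Lw3 = (9296, 6720)
Ratio at component: 9296 / 868 = 10.710

λ ≈ 10.710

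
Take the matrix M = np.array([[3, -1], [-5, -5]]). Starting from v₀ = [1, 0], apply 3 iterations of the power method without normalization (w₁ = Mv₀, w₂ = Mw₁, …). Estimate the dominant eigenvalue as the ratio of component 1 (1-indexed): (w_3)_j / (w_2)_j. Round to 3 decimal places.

λ ≈ 2.286

w1 = Mv₀ = (3, -5)
w2 = Mw1 = (14, 10)
w3 = Mw2 = (32, -120)
Ratio at component: 32 / 14 = 2.286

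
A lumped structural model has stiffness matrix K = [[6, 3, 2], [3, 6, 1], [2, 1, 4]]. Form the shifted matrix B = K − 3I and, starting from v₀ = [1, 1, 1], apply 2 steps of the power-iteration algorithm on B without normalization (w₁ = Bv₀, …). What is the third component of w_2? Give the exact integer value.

27

B = K − 3I has rows (3, 3, 2); (3, 3, 1); (2, 1, 1)
w1 = Bv₀ = (8, 7, 4)
w2 = Bw1 = (53, 49, 27)
Requested component of w2: 27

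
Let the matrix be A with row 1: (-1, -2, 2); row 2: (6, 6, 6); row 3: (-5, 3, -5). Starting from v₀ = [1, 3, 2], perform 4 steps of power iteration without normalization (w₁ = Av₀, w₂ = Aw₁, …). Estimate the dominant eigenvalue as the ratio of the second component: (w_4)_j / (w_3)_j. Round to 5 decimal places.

λ ≈ 6.80769

w1 = Av₀ = ((-1)·1 + (-2)·3 + 2·2; 6·1 + 6·3 + 6·2; (-5)·1 + 3·3 + (-5)·2) = (-3, 36, -6)
w2 = Aw1 = ((-1)·(-3) + (-2)·36 + 2·(-6); 6·(-3) + 6·36 + 6·(-6); (-5)·(-3) + 3·36 + (-5)·(-6)) = (-81, 162, 153)
w3 = Aw2 = (63, 1404, 126)
w4 = Aw3 = (-2619, 9558, 3267)
Ratio at component: 9558 / 1404 = 6.80769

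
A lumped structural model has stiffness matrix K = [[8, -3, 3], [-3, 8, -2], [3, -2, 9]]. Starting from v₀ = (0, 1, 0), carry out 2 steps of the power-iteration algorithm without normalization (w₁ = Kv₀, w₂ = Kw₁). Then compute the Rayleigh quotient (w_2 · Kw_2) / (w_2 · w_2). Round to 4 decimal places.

w1 = Kv₀ = (8·0 + (-3)·1 + 3·0; (-3)·0 + 8·1 + (-2)·0; 3·0 + (-2)·1 + 9·0) = (-3, 8, -2)
w2 = Kw1 = (8·(-3) + (-3)·8 + 3·(-2); (-3)·(-3) + 8·8 + (-2)·(-2); 3·(-3) + (-2)·8 + 9·(-2)) = (-54, 77, -43)
Kw2 = (-792, 864, -703)
w2·Kw2 = (-54)·(-792) + 77·864 + (-43)·(-703) = 139525; w2·w2 = (-54)·(-54) + 77·77 + (-43)·(-43) = 10694
λ ≈ 139525/10694 = 13.0470

13.0470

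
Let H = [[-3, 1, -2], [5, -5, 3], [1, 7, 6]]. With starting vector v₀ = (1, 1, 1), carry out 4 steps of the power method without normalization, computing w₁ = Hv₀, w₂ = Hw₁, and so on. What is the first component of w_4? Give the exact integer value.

w1 = Hv₀ = ((-3)·1 + 1·1 + (-2)·1; 5·1 + (-5)·1 + 3·1; 1·1 + 7·1 + 6·1) = (-4, 3, 14)
w2 = Hw1 = ((-3)·(-4) + 1·3 + (-2)·14; 5·(-4) + (-5)·3 + 3·14; 1·(-4) + 7·3 + 6·14) = (-13, 7, 101)
w3 = Hw2 = (-156, 203, 642)
w4 = Hw3 = (-613, 131, 5117)
The requested component of w4 is -613.

-613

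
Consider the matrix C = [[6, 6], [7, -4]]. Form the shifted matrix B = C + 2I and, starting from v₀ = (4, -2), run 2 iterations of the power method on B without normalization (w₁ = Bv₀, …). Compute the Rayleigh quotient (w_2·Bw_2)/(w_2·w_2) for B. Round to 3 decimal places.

μ ≈ 10.236

B = C + 2I has rows (8, 6); (7, -2)
w1 = Bv₀ = (8·4 + 6·(-2); 7·4 + (-2)·(-2)) = (20, 32)
w2 = Bw1 = (8·20 + 6·32; 7·20 + (-2)·32) = (352, 76)
Bw2 = (3272, 2312)
w2·Bw2 = 1327456; w2·w2 = 129680; μ ≈ 1327456/129680 = 10.236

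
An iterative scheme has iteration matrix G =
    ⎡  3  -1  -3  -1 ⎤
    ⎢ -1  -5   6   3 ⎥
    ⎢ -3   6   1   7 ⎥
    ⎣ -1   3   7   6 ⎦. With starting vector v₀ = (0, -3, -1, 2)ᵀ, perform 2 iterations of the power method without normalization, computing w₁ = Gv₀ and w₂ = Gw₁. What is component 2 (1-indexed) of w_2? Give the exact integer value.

w1 = Gv₀ = (3·0 + (-1)·(-3) + (-3)·(-1) + (-1)·2; (-1)·0 + (-5)·(-3) + 6·(-1) + 3·2; (-3)·0 + 6·(-3) + 1·(-1) + 7·2; (-1)·0 + 3·(-3) + 7·(-1) + 6·2) = (4, 15, -5, -4)
w2 = Gw1 = (3·4 + (-1)·15 + (-3)·(-5) + (-1)·(-4); (-1)·4 + (-5)·15 + 6·(-5) + 3·(-4); (-3)·4 + 6·15 + 1·(-5) + 7·(-4); (-1)·4 + 3·15 + 7·(-5) + 6·(-4)) = (16, -121, 45, -18)
The requested component of w2 is -121.

-121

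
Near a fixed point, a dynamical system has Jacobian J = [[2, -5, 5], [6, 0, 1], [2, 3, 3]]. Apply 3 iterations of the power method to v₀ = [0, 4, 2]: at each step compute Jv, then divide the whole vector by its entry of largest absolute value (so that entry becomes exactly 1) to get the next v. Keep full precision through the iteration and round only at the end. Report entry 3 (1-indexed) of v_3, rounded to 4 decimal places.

0.2151

Jv0 = (-10.00000, 2.00000, 18.00000); divide by 18.00000 → v1 = (-0.55556, 0.11111, 1.00000)
Jv1 = (3.33333, -2.33333, 2.22222); divide by 3.33333 → v2 = (1.00000, -0.70000, 0.66667)
Jv2 = (8.83333, 6.66667, 1.90000); divide by 8.83333 → v3 = (1.00000, 0.75472, 0.21509)
Requested entry of v3: 114/530 = 0.2151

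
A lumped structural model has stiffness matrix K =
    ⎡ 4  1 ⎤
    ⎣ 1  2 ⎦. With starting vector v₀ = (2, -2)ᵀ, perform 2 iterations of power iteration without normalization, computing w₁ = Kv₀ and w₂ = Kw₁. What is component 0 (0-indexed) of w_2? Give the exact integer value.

22

w1 = Kv₀ = (4·2 + 1·(-2); 1·2 + 2·(-2)) = (6, -2)
w2 = Kw1 = (4·6 + 1·(-2); 1·6 + 2·(-2)) = (22, 2)
The requested component of w2 is 22.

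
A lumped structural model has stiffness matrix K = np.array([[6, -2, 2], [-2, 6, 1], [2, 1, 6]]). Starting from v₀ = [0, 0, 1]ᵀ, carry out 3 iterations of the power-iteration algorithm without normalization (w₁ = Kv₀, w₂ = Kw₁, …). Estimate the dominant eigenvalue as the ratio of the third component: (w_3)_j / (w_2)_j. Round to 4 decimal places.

7.2683

w1 = Kv₀ = (6·0 + (-2)·0 + 2·1; (-2)·0 + 6·0 + 1·1; 2·0 + 1·0 + 6·1) = (2, 1, 6)
w2 = Kw1 = (6·2 + (-2)·1 + 2·6; (-2)·2 + 6·1 + 1·6; 2·2 + 1·1 + 6·6) = (22, 8, 41)
w3 = Kw2 = (198, 45, 298)
Ratio at component: 298 / 41 = 7.2683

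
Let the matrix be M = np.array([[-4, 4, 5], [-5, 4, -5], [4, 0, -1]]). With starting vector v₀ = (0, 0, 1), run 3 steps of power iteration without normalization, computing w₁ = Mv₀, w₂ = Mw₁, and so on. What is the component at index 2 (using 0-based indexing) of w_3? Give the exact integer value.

-201

w1 = Mv₀ = ((-4)·0 + 4·0 + 5·1; (-5)·0 + 4·0 + (-5)·1; 4·0 + 0·0 + (-1)·1) = (5, -5, -1)
w2 = Mw1 = ((-4)·5 + 4·(-5) + 5·(-1); (-5)·5 + 4·(-5) + (-5)·(-1); 4·5 + 0·(-5) + (-1)·(-1)) = (-45, -40, 21)
w3 = Mw2 = (125, -40, -201)
The requested component of w3 is -201.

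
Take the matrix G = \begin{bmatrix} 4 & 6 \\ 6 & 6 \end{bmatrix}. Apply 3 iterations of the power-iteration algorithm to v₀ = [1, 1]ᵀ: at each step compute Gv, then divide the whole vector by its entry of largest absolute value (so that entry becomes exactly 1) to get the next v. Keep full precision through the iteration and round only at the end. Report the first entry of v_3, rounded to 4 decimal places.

Gv0 = (10.00000, 12.00000); divide by 12.00000 → v1 = (0.83333, 1.00000)
Gv1 = (9.33333, 11.00000); divide by 11.00000 → v2 = (0.84848, 1.00000)
Gv2 = (9.39394, 11.09091); divide by 11.09091 → v3 = (0.84699, 1.00000)
Requested entry of v3: 1240/1464 = 0.8470

0.8470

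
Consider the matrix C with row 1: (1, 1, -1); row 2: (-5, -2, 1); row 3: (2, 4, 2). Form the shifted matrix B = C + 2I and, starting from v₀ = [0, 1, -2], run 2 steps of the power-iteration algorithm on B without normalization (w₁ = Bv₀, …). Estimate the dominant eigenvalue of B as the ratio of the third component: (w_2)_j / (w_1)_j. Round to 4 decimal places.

4.5000

B = C + 2I has rows (3, 1, -1); (-5, 0, 1); (2, 4, 4)
w1 = Bv₀ = (3·0 + 1·1 + (-1)·(-2); (-5)·0 + 0·1 + 1·(-2); 2·0 + 4·1 + 4·(-2)) = (3, -2, -4)
w2 = Bw1 = (3·3 + 1·(-2) + (-1)·(-4); (-5)·3 + 0·(-2) + 1·(-4); 2·3 + 4·(-2) + 4·(-4)) = (11, -19, -18)
Ratio: -18/-4 = 4.5000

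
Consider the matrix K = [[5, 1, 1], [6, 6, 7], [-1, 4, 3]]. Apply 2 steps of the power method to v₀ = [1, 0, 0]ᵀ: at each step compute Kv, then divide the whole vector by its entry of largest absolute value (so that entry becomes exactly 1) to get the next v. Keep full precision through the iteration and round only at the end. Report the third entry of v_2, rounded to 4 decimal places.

Kv0 = (5.00000, 6.00000, -1.00000); divide by 6.00000 → v1 = (0.83333, 1.00000, -0.16667)
Kv1 = (5.00000, 9.83333, 2.66667); divide by 9.83333 → v2 = (0.50847, 1.00000, 0.27119)
Requested entry of v2: 16/59 = 0.2712

0.2712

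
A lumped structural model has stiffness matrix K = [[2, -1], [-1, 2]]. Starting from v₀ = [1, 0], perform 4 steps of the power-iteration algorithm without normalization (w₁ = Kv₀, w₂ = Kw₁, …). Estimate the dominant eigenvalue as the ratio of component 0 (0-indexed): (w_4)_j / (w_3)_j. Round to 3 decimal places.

w1 = Kv₀ = (2·1 + (-1)·0; (-1)·1 + 2·0) = (2, -1)
w2 = Kw1 = (2·2 + (-1)·(-1); (-1)·2 + 2·(-1)) = (5, -4)
w3 = Kw2 = (14, -13)
w4 = Kw3 = (41, -40)
Ratio at component: 41 / 14 = 2.929

2.929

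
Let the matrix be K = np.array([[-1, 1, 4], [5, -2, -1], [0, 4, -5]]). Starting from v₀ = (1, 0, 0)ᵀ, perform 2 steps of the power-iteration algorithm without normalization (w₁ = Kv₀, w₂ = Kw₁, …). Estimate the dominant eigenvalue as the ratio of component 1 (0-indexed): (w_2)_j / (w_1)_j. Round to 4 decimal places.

w1 = Kv₀ = ((-1)·1 + 1·0 + 4·0; 5·1 + (-2)·0 + (-1)·0; 0·1 + 4·0 + (-5)·0) = (-1, 5, 0)
w2 = Kw1 = ((-1)·(-1) + 1·5 + 4·0; 5·(-1) + (-2)·5 + (-1)·0; 0·(-1) + 4·5 + (-5)·0) = (6, -15, 20)
Ratio at component: -15 / 5 = -3.0000

-3.0000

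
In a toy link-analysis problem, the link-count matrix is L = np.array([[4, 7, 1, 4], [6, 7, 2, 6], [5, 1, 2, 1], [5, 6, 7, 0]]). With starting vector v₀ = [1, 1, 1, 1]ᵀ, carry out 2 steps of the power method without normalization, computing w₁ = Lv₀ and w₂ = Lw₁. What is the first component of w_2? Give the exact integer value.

w1 = Lv₀ = (4·1 + 7·1 + 1·1 + 4·1; 6·1 + 7·1 + 2·1 + 6·1; 5·1 + 1·1 + 2·1 + 1·1; 5·1 + 6·1 + 7·1 + 0·1) = (16, 21, 9, 18)
w2 = Lw1 = (4·16 + 7·21 + 1·9 + 4·18; 6·16 + 7·21 + 2·9 + 6·18; 5·16 + 1·21 + 2·9 + 1·18; 5·16 + 6·21 + 7·9 + 0·18) = (292, 369, 137, 269)
The requested component of w2 is 292.

292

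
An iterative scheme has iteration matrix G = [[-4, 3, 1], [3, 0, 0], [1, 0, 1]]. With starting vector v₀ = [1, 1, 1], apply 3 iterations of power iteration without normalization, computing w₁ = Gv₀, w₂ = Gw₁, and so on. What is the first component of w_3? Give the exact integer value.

w1 = Gv₀ = (0, 3, 2)
w2 = Gw1 = (11, 0, 2)
w3 = Gw2 = (-42, 33, 13)
The requested component of w3 is -42.

-42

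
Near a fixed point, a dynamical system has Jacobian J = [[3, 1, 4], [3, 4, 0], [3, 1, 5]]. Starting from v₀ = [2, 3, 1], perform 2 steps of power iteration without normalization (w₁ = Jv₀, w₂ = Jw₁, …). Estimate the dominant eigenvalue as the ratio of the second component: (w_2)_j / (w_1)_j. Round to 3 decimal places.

w1 = Jv₀ = (3·2 + 1·3 + 4·1; 3·2 + 4·3 + 0·1; 3·2 + 1·3 + 5·1) = (13, 18, 14)
w2 = Jw1 = (3·13 + 1·18 + 4·14; 3·13 + 4·18 + 0·14; 3·13 + 1·18 + 5·14) = (113, 111, 127)
Ratio at component: 111 / 18 = 6.167

λ ≈ 6.167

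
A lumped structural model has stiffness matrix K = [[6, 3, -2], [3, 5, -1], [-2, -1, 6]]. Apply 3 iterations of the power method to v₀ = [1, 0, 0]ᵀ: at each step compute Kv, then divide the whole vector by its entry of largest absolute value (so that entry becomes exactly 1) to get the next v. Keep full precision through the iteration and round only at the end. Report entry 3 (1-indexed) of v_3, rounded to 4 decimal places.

-0.6512

Kv0 = (6.00000, 3.00000, -2.00000); divide by 6.00000 → v1 = (1.00000, 0.50000, -0.33333)
Kv1 = (8.16667, 5.83333, -4.50000); divide by 8.16667 → v2 = (1.00000, 0.71429, -0.55102)
Kv2 = (9.24490, 7.12245, -6.02041); divide by 9.24490 → v3 = (1.00000, 0.77042, -0.65121)
Requested entry of v3: -295/453 = -0.6512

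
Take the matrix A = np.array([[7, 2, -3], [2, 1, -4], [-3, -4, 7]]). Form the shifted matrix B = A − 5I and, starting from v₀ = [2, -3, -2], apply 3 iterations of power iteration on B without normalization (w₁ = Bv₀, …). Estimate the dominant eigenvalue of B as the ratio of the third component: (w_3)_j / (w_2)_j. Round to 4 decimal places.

B = A − 5I has rows (2, 2, -3); (2, -4, -4); (-3, -4, 2)
w1 = Bv₀ = (2·2 + 2·(-3) + (-3)·(-2); 2·2 + (-4)·(-3) + (-4)·(-2); (-3)·2 + (-4)·(-3) + 2·(-2)) = (4, 24, 2)
w2 = Bw1 = (2·4 + 2·24 + (-3)·2; 2·4 + (-4)·24 + (-4)·2; (-3)·4 + (-4)·24 + 2·2) = (50, -96, -104)
w3 = Bw2 = (220, 900, 26)
Ratio: 26/-104 = -0.2500

μ ≈ -0.2500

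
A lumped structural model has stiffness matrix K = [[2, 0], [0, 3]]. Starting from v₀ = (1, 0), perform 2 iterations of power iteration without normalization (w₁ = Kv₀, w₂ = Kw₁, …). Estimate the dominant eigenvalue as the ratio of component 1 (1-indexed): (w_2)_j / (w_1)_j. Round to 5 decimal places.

w1 = Kv₀ = (2, 0)
w2 = Kw1 = (4, 0)
Ratio at component: 4 / 2 = 2.00000

λ ≈ 2.00000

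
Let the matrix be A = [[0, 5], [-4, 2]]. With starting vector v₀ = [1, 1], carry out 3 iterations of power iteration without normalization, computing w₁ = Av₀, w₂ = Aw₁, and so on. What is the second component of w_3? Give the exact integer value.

-8

w1 = Av₀ = (5, -2)
w2 = Aw1 = (-10, -24)
w3 = Aw2 = (-120, -8)
The requested component of w3 is -8.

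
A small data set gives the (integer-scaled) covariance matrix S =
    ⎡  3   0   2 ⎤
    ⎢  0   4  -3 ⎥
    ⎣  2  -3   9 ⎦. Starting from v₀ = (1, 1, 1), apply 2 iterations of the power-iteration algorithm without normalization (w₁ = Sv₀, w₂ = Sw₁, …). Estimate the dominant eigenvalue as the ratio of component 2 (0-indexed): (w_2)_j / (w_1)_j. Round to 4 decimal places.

w1 = Sv₀ = (5, 1, 8)
w2 = Sw1 = (31, -20, 79)
Ratio at component: 79 / 8 = 9.8750

λ ≈ 9.8750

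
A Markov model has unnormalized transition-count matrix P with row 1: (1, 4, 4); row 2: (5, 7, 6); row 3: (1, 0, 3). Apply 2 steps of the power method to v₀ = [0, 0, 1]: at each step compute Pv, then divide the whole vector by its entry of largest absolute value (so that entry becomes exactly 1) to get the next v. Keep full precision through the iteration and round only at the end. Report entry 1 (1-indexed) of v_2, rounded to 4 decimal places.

0.5000

Pv0 = (4.00000, 6.00000, 3.00000); divide by 6.00000 → v1 = (0.66667, 1.00000, 0.50000)
Pv1 = (6.66667, 13.33333, 2.16667); divide by 13.33333 → v2 = (0.50000, 1.00000, 0.16250)
Requested entry of v2: 40/80 = 0.5000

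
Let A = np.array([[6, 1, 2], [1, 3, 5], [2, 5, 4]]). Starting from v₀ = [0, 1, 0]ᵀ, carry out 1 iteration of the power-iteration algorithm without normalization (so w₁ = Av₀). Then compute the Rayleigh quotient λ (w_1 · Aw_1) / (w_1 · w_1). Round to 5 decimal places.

w1 = Av₀ = (1, 3, 5)
Aw1 = (19, 35, 37)
w1·Aw1 = 1·19 + 3·35 + 5·37 = 309; w1·w1 = 1·1 + 3·3 + 5·5 = 35
λ ≈ 309/35 = 8.82857

λ ≈ 8.82857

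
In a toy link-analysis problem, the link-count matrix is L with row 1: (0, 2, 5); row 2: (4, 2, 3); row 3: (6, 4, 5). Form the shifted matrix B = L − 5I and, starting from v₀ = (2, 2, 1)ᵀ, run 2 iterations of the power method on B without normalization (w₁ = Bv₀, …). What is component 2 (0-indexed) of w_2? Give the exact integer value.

14

B = L − 5I has rows (-5, 2, 5); (4, -3, 3); (6, 4, 0)
w1 = Bv₀ = (-1, 5, 20)
w2 = Bw1 = (115, 41, 14)
Requested component of w2: 14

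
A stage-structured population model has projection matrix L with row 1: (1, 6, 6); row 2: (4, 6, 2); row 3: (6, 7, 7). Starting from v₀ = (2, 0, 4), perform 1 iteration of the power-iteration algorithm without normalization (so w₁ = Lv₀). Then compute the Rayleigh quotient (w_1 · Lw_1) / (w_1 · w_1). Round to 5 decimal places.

w1 = Lv₀ = (1·2 + 6·0 + 6·4; 4·2 + 6·0 + 2·4; 6·2 + 7·0 + 7·4) = (26, 16, 40)
Lw1 = (362, 280, 548)
w1·Lw1 = 26·362 + 16·280 + 40·548 = 35812; w1·w1 = 26·26 + 16·16 + 40·40 = 2532
λ ≈ 35812/2532 = 14.14376

λ ≈ 14.14376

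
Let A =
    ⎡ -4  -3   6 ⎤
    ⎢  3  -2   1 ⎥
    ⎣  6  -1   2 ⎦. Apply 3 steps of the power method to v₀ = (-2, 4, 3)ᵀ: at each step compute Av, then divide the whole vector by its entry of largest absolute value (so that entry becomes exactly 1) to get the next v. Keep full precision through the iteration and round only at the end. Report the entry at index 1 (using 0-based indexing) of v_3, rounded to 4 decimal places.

-0.4548

Av0 = (14.00000, -11.00000, -10.00000); divide by 14.00000 → v1 = (1.00000, -0.78571, -0.71429)
Av1 = (-5.92857, 3.85714, 5.35714); divide by -5.92857 → v2 = (1.00000, -0.65060, -0.90361)
Av2 = (-7.46988, 3.39759, 4.84337); divide by -7.46988 → v3 = (1.00000, -0.45484, -0.64839)
Requested entry of v3: -282/620 = -0.4548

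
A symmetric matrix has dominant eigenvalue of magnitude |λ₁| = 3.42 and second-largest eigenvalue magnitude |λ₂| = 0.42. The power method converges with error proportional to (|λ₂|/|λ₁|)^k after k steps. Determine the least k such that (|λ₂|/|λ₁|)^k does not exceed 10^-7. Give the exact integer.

8

|λ₂/λ₁| = 0.42/3.42 = 0.12281
Need k ≥ ln(10^-7) / ln(0.12281) = -16.1181 / -2.0971 ≈ 7.686
Smallest integer k satisfying the bound: 8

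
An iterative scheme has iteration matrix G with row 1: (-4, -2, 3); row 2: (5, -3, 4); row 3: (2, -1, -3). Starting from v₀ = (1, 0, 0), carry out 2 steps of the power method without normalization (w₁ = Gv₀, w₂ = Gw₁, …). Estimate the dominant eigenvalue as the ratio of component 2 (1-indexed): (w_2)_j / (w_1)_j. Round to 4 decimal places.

w1 = Gv₀ = ((-4)·1 + (-2)·0 + 3·0; 5·1 + (-3)·0 + 4·0; 2·1 + (-1)·0 + (-3)·0) = (-4, 5, 2)
w2 = Gw1 = ((-4)·(-4) + (-2)·5 + 3·2; 5·(-4) + (-3)·5 + 4·2; 2·(-4) + (-1)·5 + (-3)·2) = (12, -27, -19)
Ratio at component: -27 / 5 = -5.4000

λ ≈ -5.4000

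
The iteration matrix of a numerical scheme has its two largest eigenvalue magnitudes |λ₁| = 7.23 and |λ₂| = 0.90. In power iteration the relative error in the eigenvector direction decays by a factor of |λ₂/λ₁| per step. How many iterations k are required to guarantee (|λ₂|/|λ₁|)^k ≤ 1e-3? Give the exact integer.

4

|λ₂/λ₁| = 0.90/7.23 = 0.12448
Need k ≥ ln(1e-3) / ln(0.12448) = -6.9078 / -2.0836 ≈ 3.315
Smallest integer k satisfying the bound: 4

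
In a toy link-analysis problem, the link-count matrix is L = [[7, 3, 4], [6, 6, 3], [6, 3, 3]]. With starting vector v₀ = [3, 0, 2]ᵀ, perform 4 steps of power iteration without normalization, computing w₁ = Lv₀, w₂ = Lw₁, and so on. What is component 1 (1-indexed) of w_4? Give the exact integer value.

w1 = Lv₀ = (7·3 + 3·0 + 4·2; 6·3 + 6·0 + 3·2; 6·3 + 3·0 + 3·2) = (29, 24, 24)
w2 = Lw1 = (7·29 + 3·24 + 4·24; 6·29 + 6·24 + 3·24; 6·29 + 3·24 + 3·24) = (371, 390, 318)
w3 = Lw2 = (5039, 5520, 4350)
w4 = Lw3 = (69233, 76404, 59844)
The requested component of w4 is 69233.

69233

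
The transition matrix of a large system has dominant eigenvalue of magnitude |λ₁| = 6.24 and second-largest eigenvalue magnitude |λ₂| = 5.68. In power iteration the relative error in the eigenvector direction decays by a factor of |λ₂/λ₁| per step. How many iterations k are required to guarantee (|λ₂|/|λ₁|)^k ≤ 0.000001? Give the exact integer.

|λ₂/λ₁| = 5.68/6.24 = 0.91026
Need k ≥ ln(0.000001) / ln(0.91026) = -13.8155 / -0.0940 ≈ 146.928
Smallest integer k satisfying the bound: 147

147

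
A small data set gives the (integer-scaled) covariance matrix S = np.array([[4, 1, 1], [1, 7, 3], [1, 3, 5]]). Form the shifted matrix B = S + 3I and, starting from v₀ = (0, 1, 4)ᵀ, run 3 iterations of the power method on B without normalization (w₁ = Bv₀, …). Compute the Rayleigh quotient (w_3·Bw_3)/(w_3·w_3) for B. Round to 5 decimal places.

12.46421

B = S + 3I has rows (7, 1, 1); (1, 10, 3); (1, 3, 8)
w1 = Bv₀ = (5, 22, 35)
w2 = Bw1 = (92, 330, 351)
w3 = Bw2 = (1325, 4445, 3890)
Bw3 = (17610, 57445, 45780)
w3·Bw3 = 456760475; w3·w3 = 36645750; μ ≈ 456760475/36645750 = 12.46421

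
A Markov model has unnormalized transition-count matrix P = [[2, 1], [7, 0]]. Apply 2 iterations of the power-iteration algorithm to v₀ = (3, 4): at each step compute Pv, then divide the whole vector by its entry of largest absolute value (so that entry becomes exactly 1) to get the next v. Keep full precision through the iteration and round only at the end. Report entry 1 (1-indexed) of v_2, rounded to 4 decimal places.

0.5857

Pv0 = (10.00000, 21.00000); divide by 21.00000 → v1 = (0.47619, 1.00000)
Pv1 = (1.95238, 3.33333); divide by 3.33333 → v2 = (0.58571, 1.00000)
Requested entry of v2: 41/70 = 0.5857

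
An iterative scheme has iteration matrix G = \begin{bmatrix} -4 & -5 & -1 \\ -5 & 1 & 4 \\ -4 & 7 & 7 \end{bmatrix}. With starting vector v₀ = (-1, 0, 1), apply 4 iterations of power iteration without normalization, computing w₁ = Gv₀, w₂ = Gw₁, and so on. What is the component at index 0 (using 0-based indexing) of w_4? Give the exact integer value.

-5700

w1 = Gv₀ = ((-4)·(-1) + (-5)·0 + (-1)·1; (-5)·(-1) + 1·0 + 4·1; (-4)·(-1) + 7·0 + 7·1) = (3, 9, 11)
w2 = Gw1 = ((-4)·3 + (-5)·9 + (-1)·11; (-5)·3 + 1·9 + 4·11; (-4)·3 + 7·9 + 7·11) = (-68, 38, 128)
w3 = Gw2 = (-46, 890, 1434)
w4 = Gw3 = (-5700, 6856, 16452)
The requested component of w4 is -5700.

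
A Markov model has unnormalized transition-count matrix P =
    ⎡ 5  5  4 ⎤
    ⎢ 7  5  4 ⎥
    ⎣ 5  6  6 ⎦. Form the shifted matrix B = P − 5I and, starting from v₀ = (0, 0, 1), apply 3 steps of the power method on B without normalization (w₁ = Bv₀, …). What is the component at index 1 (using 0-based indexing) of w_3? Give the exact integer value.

348

B = P − 5I has rows (0, 5, 4); (7, 0, 4); (5, 6, 1)
w1 = Bv₀ = (4, 4, 1)
w2 = Bw1 = (24, 32, 45)
w3 = Bw2 = (340, 348, 357)
Requested component of w3: 348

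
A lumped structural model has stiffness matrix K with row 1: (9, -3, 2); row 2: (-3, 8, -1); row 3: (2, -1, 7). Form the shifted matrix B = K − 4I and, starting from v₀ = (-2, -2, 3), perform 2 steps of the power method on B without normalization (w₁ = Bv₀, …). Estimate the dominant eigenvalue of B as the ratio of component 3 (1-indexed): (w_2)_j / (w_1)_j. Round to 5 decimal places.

4.28571

B = K − 4I has rows (5, -3, 2); (-3, 4, -1); (2, -1, 3)
w1 = Bv₀ = (5·(-2) + (-3)·(-2) + 2·3; (-3)·(-2) + 4·(-2) + (-1)·3; 2·(-2) + (-1)·(-2) + 3·3) = (2, -5, 7)
w2 = Bw1 = (5·2 + (-3)·(-5) + 2·7; (-3)·2 + 4·(-5) + (-1)·7; 2·2 + (-1)·(-5) + 3·7) = (39, -33, 30)
Ratio: 30/7 = 4.28571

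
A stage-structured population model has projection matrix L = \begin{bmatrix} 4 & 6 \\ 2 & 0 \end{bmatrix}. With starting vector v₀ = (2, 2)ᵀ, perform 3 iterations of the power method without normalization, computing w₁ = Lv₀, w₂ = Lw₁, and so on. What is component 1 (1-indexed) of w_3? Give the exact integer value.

w1 = Lv₀ = (4·2 + 6·2; 2·2 + 0·2) = (20, 4)
w2 = Lw1 = (4·20 + 6·4; 2·20 + 0·4) = (104, 40)
w3 = Lw2 = (656, 208)
The requested component of w3 is 656.

656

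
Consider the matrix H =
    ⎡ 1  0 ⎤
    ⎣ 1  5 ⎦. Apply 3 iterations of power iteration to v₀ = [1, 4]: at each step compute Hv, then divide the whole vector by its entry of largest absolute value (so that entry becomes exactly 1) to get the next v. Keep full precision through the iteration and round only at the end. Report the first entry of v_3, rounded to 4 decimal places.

Hv0 = (1.00000, 21.00000); divide by 21.00000 → v1 = (0.04762, 1.00000)
Hv1 = (0.04762, 5.04762); divide by 5.04762 → v2 = (0.00943, 1.00000)
Hv2 = (0.00943, 5.00943); divide by 5.00943 → v3 = (0.00188, 1.00000)
Requested entry of v3: 1/531 = 0.0019

0.0019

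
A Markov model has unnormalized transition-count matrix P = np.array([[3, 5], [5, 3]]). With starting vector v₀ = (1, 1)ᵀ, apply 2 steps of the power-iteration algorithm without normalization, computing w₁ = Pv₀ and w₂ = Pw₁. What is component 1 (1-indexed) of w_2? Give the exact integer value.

w1 = Pv₀ = (8, 8)
w2 = Pw1 = (64, 64)
The requested component of w2 is 64.

64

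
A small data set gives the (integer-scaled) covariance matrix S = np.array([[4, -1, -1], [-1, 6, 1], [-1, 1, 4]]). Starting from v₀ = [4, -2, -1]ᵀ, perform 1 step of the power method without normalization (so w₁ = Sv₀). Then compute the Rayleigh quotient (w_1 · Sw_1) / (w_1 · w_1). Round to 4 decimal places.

6.5920

w1 = Sv₀ = (19, -17, -10)
Sw1 = (103, -131, -76)
w1·Sw1 = 19·103 + (-17)·(-131) + (-10)·(-76) = 4944; w1·w1 = 19·19 + (-17)·(-17) + (-10)·(-10) = 750
λ ≈ 4944/750 = 6.5920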